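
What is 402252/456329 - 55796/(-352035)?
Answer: 167068115704/160643779515 ≈ 1.0400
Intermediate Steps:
402252/456329 - 55796/(-352035) = 402252*(1/456329) - 55796*(-1/352035) = 402252/456329 + 55796/352035 = 167068115704/160643779515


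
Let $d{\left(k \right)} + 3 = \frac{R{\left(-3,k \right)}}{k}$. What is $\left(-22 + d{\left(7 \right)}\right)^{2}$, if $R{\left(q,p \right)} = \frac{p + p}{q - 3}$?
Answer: $\frac{5776}{9} \approx 641.78$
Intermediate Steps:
$R{\left(q,p \right)} = \frac{2 p}{-3 + q}$
$d{\left(k \right)} = - \frac{10}{3}$ ($d{\left(k \right)} = -3 + \frac{2 k \frac{1}{-3 - 3}}{k} = -3 + \frac{2 k \frac{1}{-6}}{k} = -3 + \frac{2 k \left(- \frac{1}{6}\right)}{k} = -3 + \frac{\left(- \frac{1}{3}\right) k}{k} = -3 - \frac{1}{3} = - \frac{10}{3}$)
$\left(-22 + d{\left(7 \right)}\right)^{2} = \left(-22 - \frac{10}{3}\right)^{2} = \left(- \frac{76}{3}\right)^{2} = \frac{5776}{9}$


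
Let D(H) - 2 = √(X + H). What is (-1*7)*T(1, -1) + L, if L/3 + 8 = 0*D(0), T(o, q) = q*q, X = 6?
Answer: -31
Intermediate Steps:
D(H) = 2 + √(6 + H)
T(o, q) = q²
L = -24 (L = -24 + 3*(0*(2 + √(6 + 0))) = -24 + 3*(0*(2 + √6)) = -24 + 3*0 = -24 + 0 = -24)
(-1*7)*T(1, -1) + L = -1*7*(-1)² - 24 = -7*1 - 24 = -7 - 24 = -31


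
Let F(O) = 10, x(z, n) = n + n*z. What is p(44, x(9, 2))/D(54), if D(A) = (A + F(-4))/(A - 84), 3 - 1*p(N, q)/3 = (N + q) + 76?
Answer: 6165/32 ≈ 192.66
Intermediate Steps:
p(N, q) = -219 - 3*N - 3*q (p(N, q) = 9 - 3*((N + q) + 76) = 9 - 3*(76 + N + q) = 9 + (-228 - 3*N - 3*q) = -219 - 3*N - 3*q)
D(A) = (10 + A)/(-84 + A) (D(A) = (A + 10)/(A - 84) = (10 + A)/(-84 + A))
p(44, x(9, 2))/D(54) = (-219 - 3*44 - 6*(1 + 9))/(((10 + 54)/(-84 + 54))) = (-219 - 132 - 6*10)/((64/(-30))) = (-219 - 132 - 3*20)/((-1/30*64)) = (-219 - 132 - 60)/(-32/15) = -411*(-15/32) = 6165/32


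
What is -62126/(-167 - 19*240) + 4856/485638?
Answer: 15096850350/1147805413 ≈ 13.153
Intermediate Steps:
-62126/(-167 - 19*240) + 4856/485638 = -62126/(-167 - 4560) + 4856*(1/485638) = -62126/(-4727) + 2428/242819 = -62126*(-1/4727) + 2428/242819 = 62126/4727 + 2428/242819 = 15096850350/1147805413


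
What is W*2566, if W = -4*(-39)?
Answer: 400296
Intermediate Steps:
W = 156
W*2566 = 156*2566 = 400296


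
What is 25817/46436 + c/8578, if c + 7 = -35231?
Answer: -707426771/199164004 ≈ -3.5520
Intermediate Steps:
c = -35238 (c = -7 - 35231 = -35238)
25817/46436 + c/8578 = 25817/46436 - 35238/8578 = 25817*(1/46436) - 35238*1/8578 = 25817/46436 - 17619/4289 = -707426771/199164004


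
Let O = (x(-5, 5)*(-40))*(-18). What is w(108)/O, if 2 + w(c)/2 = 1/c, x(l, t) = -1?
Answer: 43/7776 ≈ 0.0055298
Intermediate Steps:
w(c) = -4 + 2/c
O = -720 (O = -1*(-40)*(-18) = 40*(-18) = -720)
w(108)/O = (-4 + 2/108)/(-720) = (-4 + 2*(1/108))*(-1/720) = (-4 + 1/54)*(-1/720) = -215/54*(-1/720) = 43/7776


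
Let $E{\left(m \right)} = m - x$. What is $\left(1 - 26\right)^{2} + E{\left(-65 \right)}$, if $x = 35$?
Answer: $525$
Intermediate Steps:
$E{\left(m \right)} = -35 + m$ ($E{\left(m \right)} = m - 35 = -35 + m$)
$\left(1 - 26\right)^{2} + E{\left(-65 \right)} = \left(1 - 26\right)^{2} - 100 = \left(-25\right)^{2} - 100 = 625 - 100 = 525$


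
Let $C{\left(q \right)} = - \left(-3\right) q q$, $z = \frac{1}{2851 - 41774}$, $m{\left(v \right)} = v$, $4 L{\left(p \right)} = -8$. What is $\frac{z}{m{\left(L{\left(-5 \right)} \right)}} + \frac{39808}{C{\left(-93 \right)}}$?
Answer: $\frac{3098919515}{2019870162} \approx 1.5342$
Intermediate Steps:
$L{\left(p \right)} = -2$ ($L{\left(p \right)} = \frac{1}{4} \left(-8\right) = -2$)
$z = - \frac{1}{38923}$ ($z = \frac{1}{-38923} = - \frac{1}{38923} \approx -2.5692 \cdot 10^{-5}$)
$C{\left(q \right)} = 3 q^{2}$ ($C{\left(q \right)} = 3 q q = 3 q^{2}$)
$\frac{z}{m{\left(L{\left(-5 \right)} \right)}} + \frac{39808}{C{\left(-93 \right)}} = - \frac{1}{38923 \left(-2\right)} + \frac{39808}{3 \left(-93\right)^{2}} = \left(- \frac{1}{38923}\right) \left(- \frac{1}{2}\right) + \frac{39808}{3 \cdot 8649} = \frac{1}{77846} + \frac{39808}{25947} = \frac{3098919515}{2019870162}$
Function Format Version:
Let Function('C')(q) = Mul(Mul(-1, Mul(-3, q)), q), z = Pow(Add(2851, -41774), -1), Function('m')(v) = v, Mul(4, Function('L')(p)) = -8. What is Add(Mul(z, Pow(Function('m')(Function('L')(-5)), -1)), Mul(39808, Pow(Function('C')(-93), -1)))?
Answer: Rational(3098919515, 2019870162) ≈ 1.5342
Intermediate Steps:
Function('L')(p) = -2 (Function('L')(p) = Mul(Rational(1, 4), -8) = -2)
z = Rational(-1, 38923) (z = Pow(-38923, -1) = Rational(-1, 38923) ≈ -2.5692e-5)
Function('C')(q) = Mul(3, Pow(q, 2)) (Function('C')(q) = Mul(Mul(3, q), q) = Mul(3, Pow(q, 2)))
Add(Mul(z, Pow(Function('m')(Function('L')(-5)), -1)), Mul(39808, Pow(Function('C')(-93), -1))) = Add(Mul(Rational(-1, 38923), Pow(-2, -1)), Mul(39808, Pow(Mul(3, Pow(-93, 2)), -1))) = Add(Mul(Rational(-1, 38923), Rational(-1, 2)), Mul(39808, Pow(Mul(3, 8649), -1))) = Add(Rational(1, 77846), Mul(39808, Pow(25947, -1))) = Add(Rational(1, 77846), Mul(39808, Rational(1, 25947))) = Add(Rational(1, 77846), Rational(39808, 25947)) = Rational(3098919515, 2019870162)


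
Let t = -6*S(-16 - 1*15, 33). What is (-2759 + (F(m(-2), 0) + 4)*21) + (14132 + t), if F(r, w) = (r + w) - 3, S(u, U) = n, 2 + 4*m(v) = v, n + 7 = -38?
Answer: 11643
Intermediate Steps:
n = -45 (n = -7 - 38 = -45)
m(v) = -½ + v/4
S(u, U) = -45
F(r, w) = -3 + r + w
t = 270 (t = -6*(-45) = 270)
(-2759 + (F(m(-2), 0) + 4)*21) + (14132 + t) = (-2759 + ((-3 + (-½ + (¼)*(-2)) + 0) + 4)*21) + (14132 + 270) = (-2759 + ((-3 + (-½ - ½) + 0) + 4)*21) + 14402 = (-2759 + ((-3 - 1 + 0) + 4)*21) + 14402 = (-2759 + (-4 + 4)*21) + 14402 = (-2759 + 0*21) + 14402 = (-2759 + 0) + 14402 = -2759 + 14402 = 11643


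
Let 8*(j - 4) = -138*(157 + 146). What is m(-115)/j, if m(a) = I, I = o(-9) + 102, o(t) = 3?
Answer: -420/20891 ≈ -0.020104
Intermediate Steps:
j = -20891/4 (j = 4 + (-138*(157 + 146))/8 = 4 + (-138*303)/8 = 4 + (⅛)*(-41814) = 4 - 20907/4 = -20891/4 ≈ -5222.8)
I = 105 (I = 3 + 102 = 105)
m(a) = 105
m(-115)/j = 105/(-20891/4) = 105*(-4/20891) = -420/20891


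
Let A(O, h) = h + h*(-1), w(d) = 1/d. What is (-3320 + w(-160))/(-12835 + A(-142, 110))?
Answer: 531201/2053600 ≈ 0.25867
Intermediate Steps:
A(O, h) = 0 (A(O, h) = h - h = 0)
(-3320 + w(-160))/(-12835 + A(-142, 110)) = (-3320 + 1/(-160))/(-12835 + 0) = (-3320 - 1/160)/(-12835) = -531201/160*(-1/12835) = 531201/2053600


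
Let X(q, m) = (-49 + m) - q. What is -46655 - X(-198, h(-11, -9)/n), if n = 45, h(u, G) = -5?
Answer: -421235/9 ≈ -46804.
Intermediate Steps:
X(q, m) = -49 + m - q
-46655 - X(-198, h(-11, -9)/n) = -46655 - (-49 - 5/45 - 1*(-198)) = -46655 - (-49 - 5*1/45 + 198) = -46655 - (-49 - ⅑ + 198) = -46655 - 1*1340/9 = -46655 - 1340/9 = -421235/9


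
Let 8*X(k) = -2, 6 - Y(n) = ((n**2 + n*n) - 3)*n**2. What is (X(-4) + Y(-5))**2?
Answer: 21874329/16 ≈ 1.3671e+6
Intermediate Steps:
Y(n) = 6 - n**2*(-3 + 2*n**2) (Y(n) = 6 - ((n**2 + n*n) - 3)*n**2 = 6 - ((n**2 + n**2) - 3)*n**2 = 6 - (2*n**2 - 3)*n**2 = 6 - (-3 + 2*n**2)*n**2 = 6 - n**2*(-3 + 2*n**2))
X(k) = -1/4 (X(k) = (1/8)*(-2) = -1/4)
(X(-4) + Y(-5))**2 = (-1/4 + (6 - 2*(-5)**4 + 3*(-5)**2))**2 = (-1/4 + (6 - 2*625 + 3*25))**2 = (-1/4 + (6 - 1250 + 75))**2 = (-1/4 - 1169)**2 = (-4677/4)**2 = 21874329/16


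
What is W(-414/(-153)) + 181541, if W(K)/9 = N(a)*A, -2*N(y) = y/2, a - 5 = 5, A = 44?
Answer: 180551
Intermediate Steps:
a = 10 (a = 5 + 5 = 10)
N(y) = -y/4 (N(y) = -y/(2*2) = -y/4)
W(K) = -990 (W(K) = 9*(-¼*10*44) = 9*(-5/2*44) = 9*(-110) = -990)
W(-414/(-153)) + 181541 = -990 + 181541 = 180551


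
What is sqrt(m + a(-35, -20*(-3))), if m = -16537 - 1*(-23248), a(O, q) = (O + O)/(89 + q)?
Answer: sqrt(148980481)/149 ≈ 81.918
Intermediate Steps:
a(O, q) = 2*O/(89 + q) (a(O, q) = (2*O)/(89 + q) = 2*O/(89 + q))
m = 6711 (m = -16537 + 23248 = 6711)
sqrt(m + a(-35, -20*(-3))) = sqrt(6711 + 2*(-35)/(89 - 20*(-3))) = sqrt(6711 + 2*(-35)/(89 + 60)) = sqrt(6711 + 2*(-35)/149) = sqrt(6711 + 2*(-35)*(1/149)) = sqrt(6711 - 70/149) = sqrt(999869/149) = sqrt(148980481)/149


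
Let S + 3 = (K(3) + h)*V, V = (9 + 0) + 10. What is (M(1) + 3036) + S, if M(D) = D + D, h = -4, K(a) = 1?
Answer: 2978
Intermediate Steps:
M(D) = 2*D
V = 19 (V = 9 + 10 = 19)
S = -60 (S = -3 + (1 - 4)*19 = -3 - 3*19 = -3 - 57 = -60)
(M(1) + 3036) + S = (2*1 + 3036) - 60 = (2 + 3036) - 60 = 3038 - 60 = 2978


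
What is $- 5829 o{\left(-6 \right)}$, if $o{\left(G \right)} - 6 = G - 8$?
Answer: $46632$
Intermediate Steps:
$o{\left(G \right)} = -2 + G$ ($o{\left(G \right)} = 6 + \left(G - 8\right) = 6 + \left(-8 + G\right) = -2 + G$)
$- 5829 o{\left(-6 \right)} = - 5829 \left(-2 - 6\right) = \left(-5829\right) \left(-8\right) = 46632$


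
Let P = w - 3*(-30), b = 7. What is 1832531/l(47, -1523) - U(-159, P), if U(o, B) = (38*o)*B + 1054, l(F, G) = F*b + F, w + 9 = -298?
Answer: -491542637/376 ≈ -1.3073e+6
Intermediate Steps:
w = -307 (w = -9 - 298 = -307)
l(F, G) = 8*F (l(F, G) = F*7 + F = 7*F + F = 8*F)
P = -217 (P = -307 - 3*(-30) = -307 + 90 = -217)
U(o, B) = 1054 + 38*B*o (U(o, B) = 38*B*o + 1054 = 1054 + 38*B*o)
1832531/l(47, -1523) - U(-159, P) = 1832531/((8*47)) - (1054 + 38*(-217)*(-159)) = 1832531/376 - (1054 + 1311114) = 1832531*(1/376) - 1*1312168 = 1832531/376 - 1312168 = -491542637/376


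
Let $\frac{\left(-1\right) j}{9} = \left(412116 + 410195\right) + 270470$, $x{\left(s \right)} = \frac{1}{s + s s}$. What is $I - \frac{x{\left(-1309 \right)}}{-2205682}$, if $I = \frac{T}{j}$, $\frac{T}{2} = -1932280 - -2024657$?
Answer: $- \frac{232574922372974729}{12380685161042239272} \approx -0.018785$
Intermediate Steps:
$T = 184754$ ($T = 2 \left(-1932280 - -2024657\right) = 2 \left(-1932280 + 2024657\right) = 2 \cdot 92377 = 184754$)
$x{\left(s \right)} = \frac{1}{s + s^{2}}$
$j = -9835029$ ($j = - 9 \left(\left(412116 + 410195\right) + 270470\right) = - 9 \left(822311 + 270470\right) = \left(-9\right) 1092781 = -9835029$)
$I = - \frac{184754}{9835029}$ ($I = \frac{184754}{-9835029} = 184754 \left(- \frac{1}{9835029}\right) = - \frac{184754}{9835029} \approx -0.018785$)
$I - \frac{x{\left(-1309 \right)}}{-2205682} = - \frac{184754}{9835029} - \frac{\frac{1}{-1309} \frac{1}{1 - 1309}}{-2205682} = - \frac{184754}{9835029} - - \frac{1}{1309 \left(-1308\right)} \left(- \frac{1}{2205682}\right) = - \frac{184754}{9835029} - \left(- \frac{1}{1309}\right) \left(- \frac{1}{1308}\right) \left(- \frac{1}{2205682}\right) = - \frac{184754}{9835029} - \frac{1}{1712172} \left(- \frac{1}{2205682}\right) = - \frac{184754}{9835029} - - \frac{1}{3776506961304} = - \frac{184754}{9835029} + \frac{1}{3776506961304} = - \frac{232574922372974729}{12380685161042239272}$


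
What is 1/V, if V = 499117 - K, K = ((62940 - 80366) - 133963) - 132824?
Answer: 1/783330 ≈ 1.2766e-6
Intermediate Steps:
K = -284213 (K = (-17426 - 133963) - 132824 = -151389 - 132824 = -284213)
V = 783330 (V = 499117 - 1*(-284213) = 499117 + 284213 = 783330)
1/V = 1/783330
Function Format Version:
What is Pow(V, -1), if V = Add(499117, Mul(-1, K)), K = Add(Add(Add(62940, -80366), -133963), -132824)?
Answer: Rational(1, 783330) ≈ 1.2766e-6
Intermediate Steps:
K = -284213 (K = Add(Add(-17426, -133963), -132824) = Add(-151389, -132824) = -284213)
V = 783330 (V = Add(499117, Mul(-1, -284213)) = Add(499117, 284213) = 783330)
Pow(V, -1) = Pow(783330, -1) = Rational(1, 783330)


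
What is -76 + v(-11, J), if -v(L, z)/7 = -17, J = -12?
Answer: 43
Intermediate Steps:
v(L, z) = 119 (v(L, z) = -7*(-17) = 119)
-76 + v(-11, J) = -76 + 119 = 43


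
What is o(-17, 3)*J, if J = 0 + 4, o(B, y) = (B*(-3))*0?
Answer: 0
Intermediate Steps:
o(B, y) = 0 (o(B, y) = -3*B*0 = 0)
J = 4
o(-17, 3)*J = 0*4 = 0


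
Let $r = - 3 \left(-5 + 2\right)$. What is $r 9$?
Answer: $81$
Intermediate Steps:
$r = 9$ ($r = \left(-3\right) \left(-3\right) = 9$)
$r 9 = 9 \cdot 9 = 81$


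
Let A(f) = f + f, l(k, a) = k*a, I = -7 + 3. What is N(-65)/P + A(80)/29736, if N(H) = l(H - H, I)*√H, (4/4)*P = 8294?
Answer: 20/3717 ≈ 0.0053807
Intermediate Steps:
P = 8294
I = -4
l(k, a) = a*k
N(H) = 0 (N(H) = (-4*(H - H))*√H = (-4*0)*√H = 0*√H = 0)
A(f) = 2*f
N(-65)/P + A(80)/29736 = 0/8294 + (2*80)/29736 = 0*(1/8294) + 160*(1/29736) = 0 + 20/3717 = 20/3717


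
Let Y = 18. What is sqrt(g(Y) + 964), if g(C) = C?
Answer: sqrt(982) ≈ 31.337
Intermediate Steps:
sqrt(g(Y) + 964) = sqrt(18 + 964) = sqrt(982)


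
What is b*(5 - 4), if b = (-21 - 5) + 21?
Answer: -5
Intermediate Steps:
b = -5 (b = -26 + 21 = -5)
b*(5 - 4) = -5*(5 - 4) = -5*1 = -5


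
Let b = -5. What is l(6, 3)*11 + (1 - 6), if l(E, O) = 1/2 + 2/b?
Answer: -39/10 ≈ -3.9000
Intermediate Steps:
l(E, O) = ⅒ (l(E, O) = 1/2 + 2/(-5) = 1*(½) + 2*(-⅕) = ½ - ⅖ = ⅒)
l(6, 3)*11 + (1 - 6) = (⅒)*11 + (1 - 6) = 11/10 - 5 = -39/10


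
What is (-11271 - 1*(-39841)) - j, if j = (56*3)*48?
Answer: 20506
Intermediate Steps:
j = 8064 (j = 168*48 = 8064)
(-11271 - 1*(-39841)) - j = (-11271 - 1*(-39841)) - 1*8064 = (-11271 + 39841) - 8064 = 28570 - 8064 = 20506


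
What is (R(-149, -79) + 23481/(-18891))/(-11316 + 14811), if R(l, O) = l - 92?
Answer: -508468/7336005 ≈ -0.069311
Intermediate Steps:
R(l, O) = -92 + l
(R(-149, -79) + 23481/(-18891))/(-11316 + 14811) = ((-92 - 149) + 23481/(-18891))/(-11316 + 14811) = (-241 + 23481*(-1/18891))/3495 = (-241 - 2609/2099)*(1/3495) = -508468/2099*1/3495 = -508468/7336005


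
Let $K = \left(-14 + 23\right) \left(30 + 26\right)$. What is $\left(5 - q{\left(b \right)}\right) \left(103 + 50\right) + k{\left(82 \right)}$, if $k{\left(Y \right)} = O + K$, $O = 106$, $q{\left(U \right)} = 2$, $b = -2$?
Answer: $1069$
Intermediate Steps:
$K = 504$ ($K = 9 \cdot 56 = 504$)
$k{\left(Y \right)} = 610$ ($k{\left(Y \right)} = 106 + 504 = 610$)
$\left(5 - q{\left(b \right)}\right) \left(103 + 50\right) + k{\left(82 \right)} = \left(5 - 2\right) \left(103 + 50\right) + 610 = \left(5 - 2\right) 153 + 610 = 3 \cdot 153 + 610 = 459 + 610 = 1069$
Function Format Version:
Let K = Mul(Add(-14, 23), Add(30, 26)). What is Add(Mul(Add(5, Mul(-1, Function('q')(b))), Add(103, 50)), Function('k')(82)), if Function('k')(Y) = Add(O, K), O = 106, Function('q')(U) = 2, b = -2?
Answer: 1069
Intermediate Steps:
K = 504 (K = Mul(9, 56) = 504)
Function('k')(Y) = 610 (Function('k')(Y) = Add(106, 504) = 610)
Add(Mul(Add(5, Mul(-1, Function('q')(b))), Add(103, 50)), Function('k')(82)) = Add(Mul(Add(5, Mul(-1, 2)), Add(103, 50)), 610) = Add(Mul(Add(5, -2), 153), 610) = Add(Mul(3, 153), 610) = Add(459, 610) = 1069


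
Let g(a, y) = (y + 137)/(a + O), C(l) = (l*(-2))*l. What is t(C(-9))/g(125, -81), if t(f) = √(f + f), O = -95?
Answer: 135*I/14 ≈ 9.6429*I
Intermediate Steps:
C(l) = -2*l² (C(l) = (-2*l)*l = -2*l²)
t(f) = √2*√f (t(f) = √(2*f) = √2*√f)
g(a, y) = (137 + y)/(-95 + a) (g(a, y) = (y + 137)/(a - 95) = (137 + y)/(-95 + a))
t(C(-9))/g(125, -81) = (√2*√(-2*(-9)²))/(((137 - 81)/(-95 + 125))) = (√2*√(-2*81))/((56/30)) = (√2*√(-162))/(((1/30)*56)) = (√2*(9*I*√2))/(28/15) = (18*I)*(15/28) = 135*I/14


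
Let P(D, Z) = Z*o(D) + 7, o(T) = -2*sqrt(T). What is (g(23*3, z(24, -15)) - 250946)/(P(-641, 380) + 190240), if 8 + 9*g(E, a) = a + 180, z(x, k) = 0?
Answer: -1190146234/911571921 - 90333680*I*sqrt(641)/17319866499 ≈ -1.3056 - 0.13205*I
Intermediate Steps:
g(E, a) = 172/9 + a/9 (g(E, a) = -8/9 + (a + 180)/9 = -8/9 + (180 + a)/9 = -8/9 + (20 + a/9) = 172/9 + a/9)
P(D, Z) = 7 - 2*Z*sqrt(D) (P(D, Z) = Z*(-2*sqrt(D)) + 7 = -2*Z*sqrt(D) + 7 = 7 - 2*Z*sqrt(D))
(g(23*3, z(24, -15)) - 250946)/(P(-641, 380) + 190240) = ((172/9 + (1/9)*0) - 250946)/((7 - 2*380*sqrt(-641)) + 190240) = ((172/9 + 0) - 250946)/((7 - 2*380*I*sqrt(641)) + 190240) = (172/9 - 250946)/((7 - 760*I*sqrt(641)) + 190240) = -2258342/(9*(190247 - 760*I*sqrt(641)))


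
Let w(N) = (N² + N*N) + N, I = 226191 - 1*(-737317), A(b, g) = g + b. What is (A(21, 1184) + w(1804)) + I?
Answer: 7475349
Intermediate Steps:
A(b, g) = b + g
I = 963508 (I = 226191 + 737317 = 963508)
w(N) = N + 2*N² (w(N) = (N² + N²) + N = 2*N² + N = N + 2*N²)
(A(21, 1184) + w(1804)) + I = ((21 + 1184) + 1804*(1 + 2*1804)) + 963508 = (1205 + 1804*(1 + 3608)) + 963508 = (1205 + 1804*3609) + 963508 = (1205 + 6510636) + 963508 = 6511841 + 963508 = 7475349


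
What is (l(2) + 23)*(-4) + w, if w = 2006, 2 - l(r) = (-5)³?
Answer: 1406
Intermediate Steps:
l(r) = 127 (l(r) = 2 - 1*(-5)³ = 2 - 1*(-125) = 2 + 125 = 127)
(l(2) + 23)*(-4) + w = (127 + 23)*(-4) + 2006 = 150*(-4) + 2006 = -600 + 2006 = 1406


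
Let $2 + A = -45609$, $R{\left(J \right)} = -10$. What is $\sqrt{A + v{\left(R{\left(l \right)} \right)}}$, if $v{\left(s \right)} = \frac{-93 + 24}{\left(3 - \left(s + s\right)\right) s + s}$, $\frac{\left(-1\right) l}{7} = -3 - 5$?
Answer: $\frac{i \sqrt{18244285}}{20} \approx 213.57 i$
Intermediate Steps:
$l = 56$ ($l = - 7 \left(-3 - 5\right) = \left(-7\right) \left(-8\right) = 56$)
$A = -45611$ ($A = -2 - 45609 = -45611$)
$v{\left(s \right)} = - \frac{69}{s + s \left(3 - 2 s\right)}$ ($v{\left(s \right)} = - \frac{69}{\left(3 - 2 s\right) s + s} = - \frac{69}{s \left(3 - 2 s\right) + s} = - \frac{69}{s + s \left(3 - 2 s\right)}$)
$\sqrt{A + v{\left(R{\left(l \right)} \right)}} = \sqrt{-45611 + \frac{69}{2 \left(-10\right) \left(-2 - 10\right)}} = \sqrt{-45611 + \frac{69}{2} \left(- \frac{1}{10}\right) \frac{1}{-12}} = \sqrt{-45611 + \frac{69}{2} \left(- \frac{1}{10}\right) \left(- \frac{1}{12}\right)} = \sqrt{-45611 + \frac{23}{80}} = \sqrt{- \frac{3648857}{80}} = \frac{i \sqrt{18244285}}{20}$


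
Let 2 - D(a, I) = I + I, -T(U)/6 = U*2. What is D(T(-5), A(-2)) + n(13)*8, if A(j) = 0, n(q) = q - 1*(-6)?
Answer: 154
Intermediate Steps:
T(U) = -12*U (T(U) = -6*U*2 = -12*U)
n(q) = 6 + q (n(q) = q + 6 = 6 + q)
D(a, I) = 2 - 2*I (D(a, I) = 2 - (I + I) = 2 - 2*I)
D(T(-5), A(-2)) + n(13)*8 = (2 - 2*0) + (6 + 13)*8 = (2 + 0) + 19*8 = 2 + 152 = 154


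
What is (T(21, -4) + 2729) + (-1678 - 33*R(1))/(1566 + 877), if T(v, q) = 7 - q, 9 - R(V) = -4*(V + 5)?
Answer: 6691053/2443 ≈ 2738.9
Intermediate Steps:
R(V) = 29 + 4*V (R(V) = 9 - (-4)*(V + 5) = 9 - (-4)*(5 + V) = 9 - (-20 - 4*V) = 9 + (20 + 4*V) = 29 + 4*V)
(T(21, -4) + 2729) + (-1678 - 33*R(1))/(1566 + 877) = ((7 - 1*(-4)) + 2729) + (-1678 - 33*(29 + 4*1))/(1566 + 877) = ((7 + 4) + 2729) + (-1678 - 33*(29 + 4))/2443 = (11 + 2729) + (-1678 - 33*33)*(1/2443) = 2740 + (-1678 - 1089)*(1/2443) = 2740 - 2767*1/2443 = 2740 - 2767/2443 = 6691053/2443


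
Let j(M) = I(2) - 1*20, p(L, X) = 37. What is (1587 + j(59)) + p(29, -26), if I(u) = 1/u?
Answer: 3209/2 ≈ 1604.5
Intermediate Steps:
j(M) = -39/2 (j(M) = 1/2 - 1*20 = 1/2 - 20 = -39/2)
(1587 + j(59)) + p(29, -26) = (1587 - 39/2) + 37 = 3135/2 + 37 = 3209/2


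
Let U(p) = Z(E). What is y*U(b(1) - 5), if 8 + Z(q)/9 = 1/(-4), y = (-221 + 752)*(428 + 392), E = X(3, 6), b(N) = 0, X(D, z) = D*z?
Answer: -32329935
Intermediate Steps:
E = 18 (E = 3*6 = 18)
y = 435420 (y = 531*820 = 435420)
Z(q) = -297/4 (Z(q) = -72 + 9/(-4) = -72 + 9*(-¼) = -72 - 9/4 = -297/4)
U(p) = -297/4
y*U(b(1) - 5) = 435420*(-297/4) = -32329935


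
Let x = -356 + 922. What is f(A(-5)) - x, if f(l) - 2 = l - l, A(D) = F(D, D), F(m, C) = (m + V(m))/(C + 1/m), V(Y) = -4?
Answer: -564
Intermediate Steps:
F(m, C) = (-4 + m)/(C + 1/m) (F(m, C) = (m - 4)/(C + 1/m) = (-4 + m)/(C + 1/m))
A(D) = D*(-4 + D)/(1 + D²) (A(D) = D*(-4 + D)/(1 + D*D) = D*(-4 + D)/(1 + D²))
f(l) = 2 (f(l) = 2 + (l - l) = 2 + 0 = 2)
x = 566
f(A(-5)) - x = 2 - 1*566 = 2 - 566 = -564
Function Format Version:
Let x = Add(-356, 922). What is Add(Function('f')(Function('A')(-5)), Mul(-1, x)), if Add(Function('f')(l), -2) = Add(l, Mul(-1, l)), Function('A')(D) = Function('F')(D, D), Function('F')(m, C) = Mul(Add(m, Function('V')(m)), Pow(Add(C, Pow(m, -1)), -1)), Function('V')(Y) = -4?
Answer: -564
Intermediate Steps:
Function('F')(m, C) = Mul(Pow(Add(C, Pow(m, -1)), -1), Add(-4, m)) (Function('F')(m, C) = Mul(Add(m, -4), Pow(Add(C, Pow(m, -1)), -1)) = Mul(Add(-4, m), Pow(Add(C, Pow(m, -1)), -1)) = Mul(Pow(Add(C, Pow(m, -1)), -1), Add(-4, m)))
Function('A')(D) = Mul(D, Pow(Add(1, Pow(D, 2)), -1), Add(-4, D)) (Function('A')(D) = Mul(D, Pow(Add(1, Mul(D, D)), -1), Add(-4, D)) = Mul(D, Pow(Add(1, Pow(D, 2)), -1), Add(-4, D)))
Function('f')(l) = 2 (Function('f')(l) = Add(2, Add(l, Mul(-1, l))) = Add(2, 0) = 2)
x = 566
Add(Function('f')(Function('A')(-5)), Mul(-1, x)) = Add(2, Mul(-1, 566)) = Add(2, -566) = -564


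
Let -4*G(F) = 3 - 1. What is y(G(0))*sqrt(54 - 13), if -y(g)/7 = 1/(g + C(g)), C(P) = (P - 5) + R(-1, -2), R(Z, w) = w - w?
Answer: 7*sqrt(41)/6 ≈ 7.4703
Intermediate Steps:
R(Z, w) = 0
G(F) = -1/2 (G(F) = -(3 - 1)/4 = -1/4*2 = -1/2)
C(P) = -5 + P (C(P) = (P - 5) + 0 = (-5 + P) + 0 = -5 + P)
y(g) = -7/(-5 + 2*g) (y(g) = -7/(g + (-5 + g)) = -7/(-5 + 2*g))
y(G(0))*sqrt(54 - 13) = (-7/(-5 + 2*(-1/2)))*sqrt(54 - 13) = (-7/(-5 - 1))*sqrt(41) = (-7/(-6))*sqrt(41) = (-7*(-1/6))*sqrt(41) = 7*sqrt(41)/6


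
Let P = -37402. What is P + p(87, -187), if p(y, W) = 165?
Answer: -37237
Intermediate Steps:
P + p(87, -187) = -37402 + 165 = -37237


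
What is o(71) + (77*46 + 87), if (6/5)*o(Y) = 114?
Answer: 3724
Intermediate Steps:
o(Y) = 95 (o(Y) = (⅚)*114 = 95)
o(71) + (77*46 + 87) = 95 + (77*46 + 87) = 95 + (3542 + 87) = 95 + 3629 = 3724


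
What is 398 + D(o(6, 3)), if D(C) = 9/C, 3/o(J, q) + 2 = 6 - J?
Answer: 392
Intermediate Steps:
o(J, q) = 3/(4 - J) (o(J, q) = 3/(-2 + (6 - J)) = 3/(4 - J))
398 + D(o(6, 3)) = 398 + 9/((-3/(-4 + 6))) = 398 + 9/((-3/2)) = 398 + 9/((-3*½)) = 398 + 9/(-3/2) = 398 + 9*(-⅔) = 398 - 6 = 392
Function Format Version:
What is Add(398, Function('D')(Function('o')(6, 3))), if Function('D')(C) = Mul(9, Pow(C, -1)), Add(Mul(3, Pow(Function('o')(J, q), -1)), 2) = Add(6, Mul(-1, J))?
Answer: 392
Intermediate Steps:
Function('o')(J, q) = Mul(3, Pow(Add(4, Mul(-1, J)), -1)) (Function('o')(J, q) = Mul(3, Pow(Add(-2, Add(6, Mul(-1, J))), -1)) = Mul(3, Pow(Add(4, Mul(-1, J)), -1)))
Add(398, Function('D')(Function('o')(6, 3))) = Add(398, Mul(9, Pow(Mul(-3, Pow(Add(-4, 6), -1)), -1))) = Add(398, Mul(9, Pow(Mul(-3, Pow(2, -1)), -1))) = Add(398, Mul(9, Pow(Mul(-3, Rational(1, 2)), -1))) = Add(398, Mul(9, Pow(Rational(-3, 2), -1))) = Add(398, Mul(9, Rational(-2, 3))) = Add(398, -6) = 392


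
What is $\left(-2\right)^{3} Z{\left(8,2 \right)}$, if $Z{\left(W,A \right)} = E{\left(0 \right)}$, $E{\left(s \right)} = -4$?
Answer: $32$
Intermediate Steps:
$Z{\left(W,A \right)} = -4$
$\left(-2\right)^{3} Z{\left(8,2 \right)} = \left(-2\right)^{3} \left(-4\right) = \left(-8\right) \left(-4\right) = 32$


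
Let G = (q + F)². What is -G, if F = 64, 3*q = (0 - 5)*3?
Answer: -3481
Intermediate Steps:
q = -5 (q = ((0 - 5)*3)/3 = (-5*3)/3 = (⅓)*(-15) = -5)
G = 3481 (G = (-5 + 64)² = 59² = 3481)
-G = -1*3481 = -3481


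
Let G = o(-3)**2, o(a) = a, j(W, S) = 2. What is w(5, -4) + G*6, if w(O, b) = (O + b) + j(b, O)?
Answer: 57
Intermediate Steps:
w(O, b) = 2 + O + b (w(O, b) = (O + b) + 2 = 2 + O + b)
G = 9 (G = (-3)**2 = 9)
w(5, -4) + G*6 = (2 + 5 - 4) + 9*6 = 3 + 54 = 57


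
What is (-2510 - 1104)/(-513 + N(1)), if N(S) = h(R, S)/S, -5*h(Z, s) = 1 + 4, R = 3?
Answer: 1807/257 ≈ 7.0311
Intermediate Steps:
h(Z, s) = -1 (h(Z, s) = -(1 + 4)/5 = -⅕*5 = -1)
N(S) = -1/S
(-2510 - 1104)/(-513 + N(1)) = (-2510 - 1104)/(-513 - 1/1) = -3614/(-513 - 1*1) = -3614/(-513 - 1) = -3614/(-514) = -3614*(-1/514) = 1807/257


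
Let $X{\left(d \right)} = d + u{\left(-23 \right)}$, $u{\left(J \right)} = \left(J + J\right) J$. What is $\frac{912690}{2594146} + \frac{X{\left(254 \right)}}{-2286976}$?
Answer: $\frac{32560884467}{92699213164} \approx 0.35125$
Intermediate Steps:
$u{\left(J \right)} = 2 J^{2}$ ($u{\left(J \right)} = 2 J J = 2 J^{2}$)
$X{\left(d \right)} = 1058 + d$ ($X{\left(d \right)} = d + 2 \left(-23\right)^{2} = d + 2 \cdot 529 = d + 1058 = 1058 + d$)
$\frac{912690}{2594146} + \frac{X{\left(254 \right)}}{-2286976} = \frac{912690}{2594146} + \frac{1058 + 254}{-2286976} = 912690 \cdot \frac{1}{2594146} + 1312 \left(- \frac{1}{2286976}\right) = \frac{456345}{1297073} - \frac{41}{71468} = \frac{32560884467}{92699213164}$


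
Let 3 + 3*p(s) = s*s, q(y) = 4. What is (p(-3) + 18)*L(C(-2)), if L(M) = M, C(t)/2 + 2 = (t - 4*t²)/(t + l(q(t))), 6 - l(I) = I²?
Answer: -20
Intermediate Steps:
l(I) = 6 - I²
p(s) = -1 + s²/3 (p(s) = -1 + (s*s)/3 = -1 + s²/3)
C(t) = -4 + 2*(t - 4*t²)/(-10 + t) (C(t) = -4 + 2*((t - 4*t²)/(t + (6 - 1*4²))) = -4 + 2*((t - 4*t²)/(t + (6 - 1*16))) = -4 + 2*((t - 4*t²)/(t + (6 - 16))) = -4 + 2*((t - 4*t²)/(t - 10)) = -4 + 2*((t - 4*t²)/(-10 + t)) = -4 + 2*(t - 4*t²)/(-10 + t))
(p(-3) + 18)*L(C(-2)) = ((-1 + (⅓)*(-3)²) + 18)*(2*(20 - 1*(-2) - 4*(-2)²)/(-10 - 2)) = ((-1 + (⅓)*9) + 18)*(2*(20 + 2 - 4*4)/(-12)) = ((-1 + 3) + 18)*(2*(-1/12)*(20 + 2 - 16)) = (2 + 18)*(2*(-1/12)*6) = 20*(-1) = -20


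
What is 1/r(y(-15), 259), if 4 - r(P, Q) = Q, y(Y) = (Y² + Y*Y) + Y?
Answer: -1/255 ≈ -0.0039216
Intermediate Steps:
y(Y) = Y + 2*Y² (y(Y) = (Y² + Y²) + Y = 2*Y² + Y = Y + 2*Y²)
r(P, Q) = 4 - Q
1/r(y(-15), 259) = 1/(4 - 1*259) = 1/(4 - 259) = 1/(-255) = -1/255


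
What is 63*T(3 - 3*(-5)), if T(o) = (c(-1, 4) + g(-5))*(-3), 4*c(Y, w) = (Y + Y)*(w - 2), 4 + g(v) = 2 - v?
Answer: -378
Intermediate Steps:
g(v) = -2 - v (g(v) = -4 + (2 - v) = -2 - v)
c(Y, w) = Y*(-2 + w)/2 (c(Y, w) = ((Y + Y)*(w - 2))/4 = ((2*Y)*(-2 + w))/4 = (2*Y*(-2 + w))/4 = Y*(-2 + w)/2)
T(o) = -6 (T(o) = ((1/2)*(-1)*(-2 + 4) + (-2 - 1*(-5)))*(-3) = ((1/2)*(-1)*2 + (-2 + 5))*(-3) = (-1 + 3)*(-3) = 2*(-3) = -6)
63*T(3 - 3*(-5)) = 63*(-6) = -378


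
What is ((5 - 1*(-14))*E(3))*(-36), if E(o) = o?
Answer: -2052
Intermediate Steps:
((5 - 1*(-14))*E(3))*(-36) = ((5 - 1*(-14))*3)*(-36) = ((5 + 14)*3)*(-36) = (19*3)*(-36) = 57*(-36) = -2052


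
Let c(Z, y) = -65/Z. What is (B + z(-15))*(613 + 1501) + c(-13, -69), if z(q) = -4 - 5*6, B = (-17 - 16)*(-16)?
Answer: 1044321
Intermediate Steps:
B = 528 (B = -33*(-16) = 528)
z(q) = -34 (z(q) = -4 - 30 = -34)
(B + z(-15))*(613 + 1501) + c(-13, -69) = (528 - 34)*(613 + 1501) - 65/(-13) = 494*2114 - 65*(-1/13) = 1044316 + 5 = 1044321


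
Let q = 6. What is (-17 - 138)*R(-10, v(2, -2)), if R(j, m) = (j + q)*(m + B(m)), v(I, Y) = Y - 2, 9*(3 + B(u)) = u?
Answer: -41540/9 ≈ -4615.6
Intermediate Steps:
B(u) = -3 + u/9
v(I, Y) = -2 + Y
R(j, m) = (-3 + 10*m/9)*(6 + j) (R(j, m) = (j + 6)*(m + (-3 + m/9)) = (6 + j)*(-3 + 10*m/9) = (-3 + 10*m/9)*(6 + j))
(-17 - 138)*R(-10, v(2, -2)) = (-17 - 138)*(-18 - 3*(-10) + 20*(-2 - 2)/3 + (10/9)*(-10)*(-2 - 2)) = -155*(-18 + 30 + (20/3)*(-4) + (10/9)*(-10)*(-4)) = -155*(-18 + 30 - 80/3 + 400/9) = -155*268/9 = -41540/9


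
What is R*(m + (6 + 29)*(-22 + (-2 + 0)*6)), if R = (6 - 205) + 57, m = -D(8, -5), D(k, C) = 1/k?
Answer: 675991/4 ≈ 1.6900e+5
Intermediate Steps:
m = -1/8 ≈ -0.12500
R = -142 (R = -199 + 57 = -142)
R*(m + (6 + 29)*(-22 + (-2 + 0)*6)) = -142*(-1/8 + (6 + 29)*(-22 + (-2 + 0)*6)) = -142*(-1/8 + 35*(-22 - 2*6)) = -142*(-1/8 + 35*(-22 - 12)) = -142*(-1/8 + 35*(-34)) = -142*(-1/8 - 1190) = -142*(-9521/8) = 675991/4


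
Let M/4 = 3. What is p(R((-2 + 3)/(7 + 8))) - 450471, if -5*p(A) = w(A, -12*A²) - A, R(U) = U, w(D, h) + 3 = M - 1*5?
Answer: -33785384/75 ≈ -4.5047e+5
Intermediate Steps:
M = 12 (M = 4*3 = 12)
w(D, h) = 4 (w(D, h) = -3 + (12 - 1*5) = -3 + (12 - 5) = -3 + 7 = 4)
p(A) = -⅘ + A/5 (p(A) = -(4 - A)/5 = -⅘ + A/5)
p(R((-2 + 3)/(7 + 8))) - 450471 = (-⅘ + ((-2 + 3)/(7 + 8))/5) - 450471 = (-⅘ + (1/15)/5) - 450471 = (-⅘ + (1*(1/15))/5) - 450471 = (-⅘ + (⅕)*(1/15)) - 450471 = (-⅘ + 1/75) - 450471 = -59/75 - 450471 = -33785384/75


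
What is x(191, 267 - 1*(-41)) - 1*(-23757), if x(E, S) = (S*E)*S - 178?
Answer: 18142603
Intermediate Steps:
x(E, S) = -178 + E*S² (x(E, S) = (E*S)*S - 178 = E*S² - 178 = -178 + E*S²)
x(191, 267 - 1*(-41)) - 1*(-23757) = (-178 + 191*(267 - 1*(-41))²) - 1*(-23757) = (-178 + 191*(267 + 41)²) + 23757 = (-178 + 191*308²) + 23757 = (-178 + 191*94864) + 23757 = (-178 + 18119024) + 23757 = 18118846 + 23757 = 18142603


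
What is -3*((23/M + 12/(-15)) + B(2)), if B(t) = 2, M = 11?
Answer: -543/55 ≈ -9.8727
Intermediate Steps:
-3*((23/M + 12/(-15)) + B(2)) = -3*((23/11 + 12/(-15)) + 2) = -3*((23*(1/11) + 12*(-1/15)) + 2) = -3*((23/11 - ⅘) + 2) = -3*(71/55 + 2) = -3*181/55 = -543/55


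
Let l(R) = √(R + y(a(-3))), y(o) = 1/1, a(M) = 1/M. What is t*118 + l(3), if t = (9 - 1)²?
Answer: 7554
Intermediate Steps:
t = 64 (t = 8² = 64)
a(M) = 1/M
y(o) = 1
l(R) = √(1 + R) (l(R) = √(R + 1) = √(1 + R))
t*118 + l(3) = 64*118 + √(1 + 3) = 7552 + √4 = 7552 + 2 = 7554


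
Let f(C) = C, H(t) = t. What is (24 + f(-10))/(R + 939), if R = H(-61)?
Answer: 7/439 ≈ 0.015945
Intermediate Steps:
R = -61
(24 + f(-10))/(R + 939) = (24 - 10)/(-61 + 939) = 14/878 = 14*(1/878) = 7/439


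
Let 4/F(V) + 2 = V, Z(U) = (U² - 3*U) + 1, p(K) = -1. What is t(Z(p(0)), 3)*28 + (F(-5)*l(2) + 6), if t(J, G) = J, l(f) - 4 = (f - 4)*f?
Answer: 146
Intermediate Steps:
Z(U) = 1 + U² - 3*U
F(V) = 4/(-2 + V)
l(f) = 4 + f*(-4 + f) (l(f) = 4 + (f - 4)*f = 4 + (-4 + f)*f = 4 + f*(-4 + f))
t(Z(p(0)), 3)*28 + (F(-5)*l(2) + 6) = (1 + (-1)² - 3*(-1))*28 + ((4/(-2 - 5))*(4 + 2² - 4*2) + 6) = (1 + 1 + 3)*28 + ((4/(-7))*(4 + 4 - 8) + 6) = 5*28 + ((4*(-⅐))*0 + 6) = 140 + (-4/7*0 + 6) = 140 + (0 + 6) = 140 + 6 = 146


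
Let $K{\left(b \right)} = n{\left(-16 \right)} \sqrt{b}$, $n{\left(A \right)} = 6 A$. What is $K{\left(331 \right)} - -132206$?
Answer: $132206 - 96 \sqrt{331} \approx 1.3046 \cdot 10^{5}$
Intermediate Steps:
$K{\left(b \right)} = - 96 \sqrt{b}$ ($K{\left(b \right)} = 6 \left(-16\right) \sqrt{b} = - 96 \sqrt{b}$)
$K{\left(331 \right)} - -132206 = - 96 \sqrt{331} - -132206 = - 96 \sqrt{331} + 132206 = 132206 - 96 \sqrt{331}$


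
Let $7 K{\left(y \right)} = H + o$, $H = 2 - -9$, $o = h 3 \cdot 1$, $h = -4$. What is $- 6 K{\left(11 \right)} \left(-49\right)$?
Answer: $-42$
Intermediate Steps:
$o = -12$ ($o = \left(-4\right) 3 \cdot 1 = \left(-12\right) 1 = -12$)
$H = 11$ ($H = 2 + 9 = 11$)
$K{\left(y \right)} = - \frac{1}{7}$ ($K{\left(y \right)} = \frac{11 - 12}{7} = \frac{1}{7} \left(-1\right) = - \frac{1}{7}$)
$- 6 K{\left(11 \right)} \left(-49\right) = \left(-6\right) \left(- \frac{1}{7}\right) \left(-49\right) = \frac{6}{7} \left(-49\right) = -42$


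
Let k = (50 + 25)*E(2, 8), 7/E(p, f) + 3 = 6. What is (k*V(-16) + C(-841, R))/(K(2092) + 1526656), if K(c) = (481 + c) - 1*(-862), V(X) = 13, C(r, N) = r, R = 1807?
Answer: 1434/1530091 ≈ 0.00093720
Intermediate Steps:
E(p, f) = 7/3 (E(p, f) = 7/(-3 + 6) = 7/3)
k = 175 (k = (50 + 25)*(7/3) = 75*(7/3) = 175)
K(c) = 1343 + c (K(c) = (481 + c) + 862 = 1343 + c)
(k*V(-16) + C(-841, R))/(K(2092) + 1526656) = (175*13 - 841)/((1343 + 2092) + 1526656) = (2275 - 841)/(3435 + 1526656) = 1434/1530091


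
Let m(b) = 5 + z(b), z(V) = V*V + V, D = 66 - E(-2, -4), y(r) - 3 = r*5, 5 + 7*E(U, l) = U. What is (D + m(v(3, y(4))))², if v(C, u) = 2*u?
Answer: 4990756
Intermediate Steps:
E(U, l) = -5/7 + U/7
y(r) = 3 + 5*r (y(r) = 3 + r*5 = 3 + 5*r)
D = 67 (D = 66 - (-5/7 + (⅐)*(-2)) = 66 - (-5/7 - 2/7) = 66 - 1*(-1) = 66 + 1 = 67)
z(V) = V + V² (z(V) = V² + V = V + V²)
m(b) = 5 + b*(1 + b)
(D + m(v(3, y(4))))² = (67 + (5 + (2*(3 + 5*4))*(1 + 2*(3 + 5*4))))² = (67 + (5 + (2*(3 + 20))*(1 + 2*(3 + 20))))² = (67 + (5 + (2*23)*(1 + 2*23)))² = (67 + (5 + 46*(1 + 46)))² = (67 + (5 + 46*47))² = (67 + (5 + 2162))² = (67 + 2167)² = 2234² = 4990756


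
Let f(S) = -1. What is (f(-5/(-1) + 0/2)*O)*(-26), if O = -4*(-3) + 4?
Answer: 416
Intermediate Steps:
O = 16 (O = 12 + 4 = 16)
(f(-5/(-1) + 0/2)*O)*(-26) = -1*16*(-26) = -16*(-26) = 416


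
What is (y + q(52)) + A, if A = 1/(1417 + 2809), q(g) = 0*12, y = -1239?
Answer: -5236013/4226 ≈ -1239.0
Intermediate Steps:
q(g) = 0
A = 1/4226 ≈ 0.00023663
(y + q(52)) + A = (-1239 + 0) + 1/4226 = -1239 + 1/4226 = -5236013/4226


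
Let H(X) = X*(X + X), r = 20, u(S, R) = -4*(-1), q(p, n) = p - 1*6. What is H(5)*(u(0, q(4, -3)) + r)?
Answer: 1200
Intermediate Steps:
q(p, n) = -6 + p (q(p, n) = p - 6 = -6 + p)
u(S, R) = 4
H(X) = 2*X**2 (H(X) = X*(2*X) = 2*X**2)
H(5)*(u(0, q(4, -3)) + r) = (2*5**2)*(4 + 20) = (2*25)*24 = 50*24 = 1200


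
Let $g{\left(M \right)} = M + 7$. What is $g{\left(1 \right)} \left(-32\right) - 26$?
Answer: $-282$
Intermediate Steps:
$g{\left(M \right)} = 7 + M$
$g{\left(1 \right)} \left(-32\right) - 26 = \left(7 + 1\right) \left(-32\right) - 26 = 8 \left(-32\right) - 26 = -256 - 26 = -282$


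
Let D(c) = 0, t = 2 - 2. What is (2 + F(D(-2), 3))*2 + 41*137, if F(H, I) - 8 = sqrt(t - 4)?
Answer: 5637 + 4*I ≈ 5637.0 + 4.0*I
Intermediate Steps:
t = 0
F(H, I) = 8 + 2*I (F(H, I) = 8 + sqrt(0 - 4) = 8 + sqrt(-4) = 8 + 2*I)
(2 + F(D(-2), 3))*2 + 41*137 = (2 + (8 + 2*I))*2 + 41*137 = (10 + 2*I)*2 + 5617 = (20 + 4*I) + 5617 = 5637 + 4*I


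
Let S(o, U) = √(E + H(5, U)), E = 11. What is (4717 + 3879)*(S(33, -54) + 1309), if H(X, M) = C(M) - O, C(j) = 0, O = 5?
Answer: 11252164 + 8596*√6 ≈ 1.1273e+7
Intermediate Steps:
H(X, M) = -5 (H(X, M) = 0 - 1*5 = 0 - 5 = -5)
S(o, U) = √6 (S(o, U) = √(11 - 5) = √6)
(4717 + 3879)*(S(33, -54) + 1309) = (4717 + 3879)*(√6 + 1309) = 8596*(1309 + √6) = 11252164 + 8596*√6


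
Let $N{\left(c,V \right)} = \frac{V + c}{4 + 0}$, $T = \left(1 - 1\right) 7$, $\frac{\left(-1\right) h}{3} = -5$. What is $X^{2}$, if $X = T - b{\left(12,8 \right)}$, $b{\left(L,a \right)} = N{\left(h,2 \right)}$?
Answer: $\frac{289}{16} \approx 18.063$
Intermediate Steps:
$h = 15$ ($h = \left(-3\right) \left(-5\right) = 15$)
$T = 0$ ($T = 0 \cdot 7 = 0$)
$N{\left(c,V \right)} = \frac{V}{4} + \frac{c}{4}$ ($N{\left(c,V \right)} = \frac{V + c}{4} = \left(V + c\right) \frac{1}{4} = \frac{V}{4} + \frac{c}{4}$)
$b{\left(L,a \right)} = \frac{17}{4}$ ($b{\left(L,a \right)} = \frac{1}{4} \cdot 2 + \frac{1}{4} \cdot 15 = \frac{1}{2} + \frac{15}{4} = \frac{17}{4}$)
$X = - \frac{17}{4}$ ($X = 0 - \frac{17}{4} = - \frac{17}{4} \approx -4.25$)
$X^{2} = \left(- \frac{17}{4}\right)^{2} = \frac{289}{16}$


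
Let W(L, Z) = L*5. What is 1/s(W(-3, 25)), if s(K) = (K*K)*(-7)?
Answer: -1/1575 ≈ -0.00063492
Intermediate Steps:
W(L, Z) = 5*L
s(K) = -7*K² (s(K) = K²*(-7) = -7*K²)
1/s(W(-3, 25)) = 1/(-7*(5*(-3))²) = 1/(-7*(-15)²) = 1/(-7*225) = 1/(-1575) = -1/1575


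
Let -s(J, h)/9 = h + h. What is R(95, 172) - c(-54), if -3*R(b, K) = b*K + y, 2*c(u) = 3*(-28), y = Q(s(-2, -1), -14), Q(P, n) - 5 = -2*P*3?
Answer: -16111/3 ≈ -5370.3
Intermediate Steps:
s(J, h) = -18*h (s(J, h) = -9*(h + h) = -18*h)
Q(P, n) = 5 - 6*P (Q(P, n) = 5 - 2*P*3 = 5 - 6*P)
y = -103 (y = 5 - (-108)*(-1) = 5 - 6*18 = 5 - 108 = -103)
c(u) = -42 (c(u) = (3*(-28))/2 = (½)*(-84) = -42)
R(b, K) = 103/3 - K*b/3 (R(b, K) = -(b*K - 103)/3 = -(K*b - 103)/3 = -(-103 + K*b)/3 = 103/3 - K*b/3)
R(95, 172) - c(-54) = (103/3 - ⅓*172*95) - 1*(-42) = (103/3 - 16340/3) + 42 = -16237/3 + 42 = -16111/3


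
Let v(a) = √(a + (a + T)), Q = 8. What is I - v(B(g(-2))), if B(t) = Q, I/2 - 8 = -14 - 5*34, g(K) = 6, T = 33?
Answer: -359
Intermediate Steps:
I = -352 (I = 16 + 2*(-14 - 5*34) = 16 + 2*(-14 - 170) = 16 + 2*(-184) = 16 - 368 = -352)
B(t) = 8
v(a) = √(33 + 2*a) (v(a) = √(a + (a + 33)) = √(a + (33 + a)) = √(33 + 2*a))
I - v(B(g(-2))) = -352 - √(33 + 2*8) = -352 - √(33 + 16) = -352 - √49 = -352 - 1*7 = -352 - 7 = -359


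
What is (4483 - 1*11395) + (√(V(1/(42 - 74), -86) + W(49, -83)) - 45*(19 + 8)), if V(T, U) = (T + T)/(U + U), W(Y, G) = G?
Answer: -8127 + I*√9821845/344 ≈ -8127.0 + 9.1104*I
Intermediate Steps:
V(T, U) = T/U (V(T, U) = (2*T)/((2*U)) = (2*T)*(1/(2*U)) = T/U)
(4483 - 1*11395) + (√(V(1/(42 - 74), -86) + W(49, -83)) - 45*(19 + 8)) = (4483 - 1*11395) + (√(1/((42 - 74)*(-86)) - 83) - 45*(19 + 8)) = (4483 - 11395) + (√(-1/86/(-32) - 83) - 45*27) = -6912 + (√(-1/32*(-1/86) - 83) - 1215) = -6912 + (√(1/2752 - 83) - 1215) = -6912 + (√(-228415/2752) - 1215) = -6912 + (I*√9821845/344 - 1215) = -6912 + (-1215 + I*√9821845/344) = -8127 + I*√9821845/344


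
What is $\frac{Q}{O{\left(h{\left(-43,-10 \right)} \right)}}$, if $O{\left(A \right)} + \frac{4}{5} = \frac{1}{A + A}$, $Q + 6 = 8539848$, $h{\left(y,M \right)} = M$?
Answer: $- \frac{170796840}{17} \approx -1.0047 \cdot 10^{7}$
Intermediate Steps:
$Q = 8539842$ ($Q = -6 + 8539848 = 8539842$)
$O{\left(A \right)} = - \frac{4}{5} + \frac{1}{2 A}$ ($O{\left(A \right)} = - \frac{4}{5} + \frac{1}{A + A} = - \frac{4}{5} + \frac{1}{2 A}$)
$\frac{Q}{O{\left(h{\left(-43,-10 \right)} \right)}} = \frac{8539842}{\frac{1}{10} \frac{1}{-10} \left(5 - -80\right)} = \frac{8539842}{\frac{1}{10} \left(- \frac{1}{10}\right) \left(5 + 80\right)} = \frac{8539842}{\frac{1}{10} \left(- \frac{1}{10}\right) 85} = \frac{8539842}{- \frac{17}{20}} = 8539842 \left(- \frac{20}{17}\right) = - \frac{170796840}{17}$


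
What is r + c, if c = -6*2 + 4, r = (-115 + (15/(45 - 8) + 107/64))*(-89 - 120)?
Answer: 55867865/2368 ≈ 23593.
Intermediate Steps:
r = 55886809/2368 (r = (-115 + (15/37 + 107*(1/64)))*(-209) = (-115 + (15*(1/37) + 107/64))*(-209) = (-115 + (15/37 + 107/64))*(-209) = (-115 + 4919/2368)*(-209) = -267401/2368*(-209) = 55886809/2368 ≈ 23601.)
c = -8 (c = -12 + 4 = -8)
r + c = 55886809/2368 - 8 = 55867865/2368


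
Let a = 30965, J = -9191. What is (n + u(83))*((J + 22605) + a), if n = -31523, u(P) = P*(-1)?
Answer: -1402642674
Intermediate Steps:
u(P) = -P
(n + u(83))*((J + 22605) + a) = (-31523 - 1*83)*((-9191 + 22605) + 30965) = (-31523 - 83)*(13414 + 30965) = -31606*44379 = -1402642674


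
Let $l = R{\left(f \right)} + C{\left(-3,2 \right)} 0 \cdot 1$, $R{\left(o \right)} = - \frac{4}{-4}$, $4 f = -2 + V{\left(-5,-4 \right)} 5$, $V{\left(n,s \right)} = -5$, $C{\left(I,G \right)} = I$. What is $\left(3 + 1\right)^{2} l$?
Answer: $16$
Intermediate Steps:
$f = - \frac{27}{4}$ ($f = \frac{-2 - 25}{4} = \frac{1}{4} \left(-27\right) = - \frac{27}{4} \approx -6.75$)
$R{\left(o \right)} = 1$ ($R{\left(o \right)} = \left(-4\right) \left(- \frac{1}{4}\right) = 1$)
$l = 1$ ($l = 1 - 3 \cdot 0 \cdot 1 = 1 - 0 = 1 + 0 = 1$)
$\left(3 + 1\right)^{2} l = \left(3 + 1\right)^{2} \cdot 1 = 4^{2} \cdot 1 = 16 \cdot 1 = 16$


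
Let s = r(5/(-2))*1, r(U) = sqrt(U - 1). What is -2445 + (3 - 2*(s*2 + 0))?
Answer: -2442 - 2*I*sqrt(14) ≈ -2442.0 - 7.4833*I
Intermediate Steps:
r(U) = sqrt(-1 + U)
s = I*sqrt(14)/2 (s = sqrt(-1 + 5/(-2))*1 = sqrt(-1 + 5*(-1/2))*1 = sqrt(-1 - 5/2)*1 = sqrt(-7/2)*1 = (I*sqrt(14)/2)*1 = I*sqrt(14)/2 ≈ 1.8708*I)
-2445 + (3 - 2*(s*2 + 0)) = -2445 + (3 - 2*((I*sqrt(14)/2)*2 + 0)) = -2445 + (3 - 2*(I*sqrt(14) + 0)) = -2445 + (3 - 2*I*sqrt(14)) = -2442 - 2*I*sqrt(14)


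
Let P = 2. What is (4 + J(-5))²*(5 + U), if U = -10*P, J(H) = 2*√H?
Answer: 60 - 240*I*√5 ≈ 60.0 - 536.66*I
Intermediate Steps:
U = -20 (U = -10*2 = -20)
(4 + J(-5))²*(5 + U) = (4 + 2*√(-5))²*(5 - 20) = (4 + 2*(I*√5))²*(-15) = (4 + 2*I*√5)²*(-15) = -15*(4 + 2*I*√5)²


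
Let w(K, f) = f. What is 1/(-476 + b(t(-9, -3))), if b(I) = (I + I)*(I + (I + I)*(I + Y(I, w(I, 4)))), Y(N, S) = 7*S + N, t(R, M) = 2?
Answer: 1/44 ≈ 0.022727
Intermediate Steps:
Y(N, S) = N + 7*S
b(I) = 2*I*(I + 2*I*(28 + 2*I)) (b(I) = (I + I)*(I + (I + I)*(I + (I + 7*4))) = (2*I)*(I + (2*I)*(I + (I + 28))) = (2*I)*(I + (2*I)*(I + (28 + I))) = (2*I)*(I + (2*I)*(28 + 2*I)) = (2*I)*(I + 2*I*(28 + 2*I)) = 2*I*(I + 2*I*(28 + 2*I)))
1/(-476 + b(t(-9, -3))) = 1/(-476 + 2²*(114 + 8*2)) = 1/(-476 + 4*(114 + 16)) = 1/(-476 + 4*130) = 1/(-476 + 520) = 1/44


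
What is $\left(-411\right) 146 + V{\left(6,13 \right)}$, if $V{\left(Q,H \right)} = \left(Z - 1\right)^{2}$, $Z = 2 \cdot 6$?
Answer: $-59885$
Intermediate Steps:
$Z = 12$
$V{\left(Q,H \right)} = 121$ ($V{\left(Q,H \right)} = \left(12 - 1\right)^{2} = 11^{2} = 121$)
$\left(-411\right) 146 + V{\left(6,13 \right)} = \left(-411\right) 146 + 121 = -60006 + 121 = -59885$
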